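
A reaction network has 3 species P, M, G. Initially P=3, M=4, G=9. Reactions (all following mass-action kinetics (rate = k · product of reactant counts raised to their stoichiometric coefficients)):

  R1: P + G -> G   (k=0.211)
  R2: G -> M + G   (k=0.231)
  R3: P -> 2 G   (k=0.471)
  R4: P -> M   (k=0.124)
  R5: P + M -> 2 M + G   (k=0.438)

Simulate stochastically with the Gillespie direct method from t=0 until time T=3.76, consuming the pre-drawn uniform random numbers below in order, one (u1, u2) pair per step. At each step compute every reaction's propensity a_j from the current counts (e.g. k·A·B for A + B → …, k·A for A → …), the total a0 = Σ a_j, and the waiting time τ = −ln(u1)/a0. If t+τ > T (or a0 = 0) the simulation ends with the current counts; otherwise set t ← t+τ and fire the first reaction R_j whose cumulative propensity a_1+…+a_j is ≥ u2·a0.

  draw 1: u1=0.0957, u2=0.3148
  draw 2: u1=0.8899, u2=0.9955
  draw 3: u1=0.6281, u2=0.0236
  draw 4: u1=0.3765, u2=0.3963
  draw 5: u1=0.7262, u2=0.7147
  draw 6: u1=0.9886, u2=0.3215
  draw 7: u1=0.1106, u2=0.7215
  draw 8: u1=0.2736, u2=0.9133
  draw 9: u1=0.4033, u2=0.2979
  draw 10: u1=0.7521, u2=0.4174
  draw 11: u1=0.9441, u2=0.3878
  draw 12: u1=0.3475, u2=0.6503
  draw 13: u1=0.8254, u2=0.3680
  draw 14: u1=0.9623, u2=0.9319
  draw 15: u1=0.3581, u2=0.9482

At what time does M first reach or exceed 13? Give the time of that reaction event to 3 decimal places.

t=0.000: P=3 M=4 G=9
Draw 1: a1=5.697, a2=2.079, a3=1.413, a4=0.372, a5=5.256, a0=14.817; τ=−ln(0.0957)/14.817=0.158 → t=0.158; u2·a0=0.3148·14.817=4.664 ≤ a1=5.697 → R1 fires; P=2 M=4 G=9
Draw 2: a1=3.798, a2=2.079, a3=0.942, a4=0.248, a5=3.504, a0=10.571; τ=−ln(0.8899)/10.571=0.011 → t=0.169; u2·a0=0.9955·10.571=10.523; a1+…+a4=7.067 < 10.523 ≤ a1+…+a5=10.571 → R5 fires; P=1 M=5 G=10
Draw 3: a1=2.110, a2=2.310, a3=0.471, a4=0.124, a5=2.190, a0=7.205; τ=−ln(0.6281)/7.205=0.065 → t=0.234; u2·a0=0.0236·7.205=0.170 ≤ a1=2.110 → R1 fires; P=0 M=5 G=10
Draw 4: a1=0.000, a2=2.310, a3=0.000, a4=0.000, a5=0.000, a0=2.310; τ=−ln(0.3765)/2.310=0.423 → t=0.657; u2·a0=0.3963·2.310=0.915; a1=0.000 < 0.915 ≤ a1+a2=2.310 → R2 fires; P=0 M=6 G=10
Draw 5: a1=0.000, a2=2.310, a3=0.000, a4=0.000, a5=0.000, a0=2.310; τ=−ln(0.7262)/2.310=0.138 → t=0.795; u2·a0=0.7147·2.310=1.651; a1=0.000 < 1.651 ≤ a1+a2=2.310 → R2 fires; P=0 M=7 G=10
Draw 6: a1=0.000, a2=2.310, a3=0.000, a4=0.000, a5=0.000, a0=2.310; τ=−ln(0.9886)/2.310=0.005 → t=0.800; u2·a0=0.3215·2.310=0.743; a1=0.000 < 0.743 ≤ a1+a2=2.310 → R2 fires; P=0 M=8 G=10
Draw 7: a1=0.000, a2=2.310, a3=0.000, a4=0.000, a5=0.000, a0=2.310; τ=−ln(0.1106)/2.310=0.953 → t=1.753; u2·a0=0.7215·2.310=1.667; a1=0.000 < 1.667 ≤ a1+a2=2.310 → R2 fires; P=0 M=9 G=10
Draw 8: a1=0.000, a2=2.310, a3=0.000, a4=0.000, a5=0.000, a0=2.310; τ=−ln(0.2736)/2.310=0.561 → t=2.315; u2·a0=0.9133·2.310=2.110; a1=0.000 < 2.110 ≤ a1+a2=2.310 → R2 fires; P=0 M=10 G=10
Draw 9: a1=0.000, a2=2.310, a3=0.000, a4=0.000, a5=0.000, a0=2.310; τ=−ln(0.4033)/2.310=0.393 → t=2.708; u2·a0=0.2979·2.310=0.688; a1=0.000 < 0.688 ≤ a1+a2=2.310 → R2 fires; P=0 M=11 G=10
Draw 10: a1=0.000, a2=2.310, a3=0.000, a4=0.000, a5=0.000, a0=2.310; τ=−ln(0.7521)/2.310=0.123 → t=2.831; u2·a0=0.4174·2.310=0.964; a1=0.000 < 0.964 ≤ a1+a2=2.310 → R2 fires; P=0 M=12 G=10
Draw 11: a1=0.000, a2=2.310, a3=0.000, a4=0.000, a5=0.000, a0=2.310; τ=−ln(0.9441)/2.310=0.025 → t=2.856; u2·a0=0.3878·2.310=0.896; a1=0.000 < 0.896 ≤ a1+a2=2.310 → R2 fires; P=0 M=13 G=10
Draw 12: a1=0.000, a2=2.310, a3=0.000, a4=0.000, a5=0.000, a0=2.310; τ=−ln(0.3475)/2.310=0.458 → t=3.313; u2·a0=0.6503·2.310=1.502; a1=0.000 < 1.502 ≤ a1+a2=2.310 → R2 fires; P=0 M=14 G=10
Draw 13: a1=0.000, a2=2.310, a3=0.000, a4=0.000, a5=0.000, a0=2.310; τ=−ln(0.8254)/2.310=0.083 → t=3.397; u2·a0=0.3680·2.310=0.850; a1=0.000 < 0.850 ≤ a1+a2=2.310 → R2 fires; P=0 M=15 G=10
Draw 14: a1=0.000, a2=2.310, a3=0.000, a4=0.000, a5=0.000, a0=2.310; τ=−ln(0.9623)/2.310=0.017 → t=3.413; u2·a0=0.9319·2.310=2.153; a1=0.000 < 2.153 ≤ a1+a2=2.310 → R2 fires; P=0 M=16 G=10
Draw 15: a1=0.000, a2=2.310, a3=0.000, a4=0.000, a5=0.000, a0=2.310; τ=−ln(0.3581)/2.310=0.445 → t=3.858 > T=3.76: stop.
M first becomes ≥ 13 when it reaches 13 at the event at t=2.856.

Threshold first reached at t = 2.856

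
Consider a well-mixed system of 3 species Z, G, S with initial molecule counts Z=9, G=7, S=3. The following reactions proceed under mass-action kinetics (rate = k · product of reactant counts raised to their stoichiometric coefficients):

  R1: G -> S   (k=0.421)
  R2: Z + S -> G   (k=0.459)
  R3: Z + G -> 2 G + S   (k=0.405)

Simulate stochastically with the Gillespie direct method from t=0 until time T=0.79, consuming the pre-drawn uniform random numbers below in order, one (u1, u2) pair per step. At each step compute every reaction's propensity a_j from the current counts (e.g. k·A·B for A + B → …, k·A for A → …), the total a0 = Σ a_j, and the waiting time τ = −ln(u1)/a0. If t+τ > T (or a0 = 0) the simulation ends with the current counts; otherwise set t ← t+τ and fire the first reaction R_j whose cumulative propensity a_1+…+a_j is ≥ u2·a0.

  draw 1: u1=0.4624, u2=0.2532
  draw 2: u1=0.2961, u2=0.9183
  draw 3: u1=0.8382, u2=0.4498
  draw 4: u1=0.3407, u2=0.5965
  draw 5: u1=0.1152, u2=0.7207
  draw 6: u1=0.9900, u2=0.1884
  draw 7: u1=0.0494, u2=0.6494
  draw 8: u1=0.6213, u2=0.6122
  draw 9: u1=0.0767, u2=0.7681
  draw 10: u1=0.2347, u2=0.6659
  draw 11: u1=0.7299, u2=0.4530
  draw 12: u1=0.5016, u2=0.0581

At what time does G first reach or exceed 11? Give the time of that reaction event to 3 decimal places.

t=0.000: Z=9 G=7 S=3
Draw 1: a1=2.947, a2=12.393, a3=25.515, a0=40.855; τ=−ln(0.4624)/40.855=0.019 → t=0.019; u2·a0=0.2532·40.855=10.344; a1=2.947 < 10.344 ≤ a1+a2=15.340 → R2 fires; Z=8 G=8 S=2
Draw 2: a1=3.368, a2=7.344, a3=25.920, a0=36.632; τ=−ln(0.2961)/36.632=0.033 → t=0.052; u2·a0=0.9183·36.632=33.639; a1+a2=10.712 < 33.639 ≤ a1+…+a3=36.632 → R3 fires; Z=7 G=9 S=3
Draw 3: a1=3.789, a2=9.639, a3=25.515, a0=38.943; τ=−ln(0.8382)/38.943=0.005 → t=0.057; u2·a0=0.4498·38.943=17.517; a1+a2=13.428 < 17.517 ≤ a1+…+a3=38.943 → R3 fires; Z=6 G=10 S=4
Draw 4: a1=4.210, a2=11.016, a3=24.300, a0=39.526; τ=−ln(0.3407)/39.526=0.027 → t=0.084; u2·a0=0.5965·39.526=23.577; a1+a2=15.226 < 23.577 ≤ a1+…+a3=39.526 → R3 fires; Z=5 G=11 S=5
Draw 5: a1=4.631, a2=11.475, a3=22.275, a0=38.381; τ=−ln(0.1152)/38.381=0.056 → t=0.140; u2·a0=0.7207·38.381=27.661; a1+a2=16.106 < 27.661 ≤ a1+…+a3=38.381 → R3 fires; Z=4 G=12 S=6
Draw 6: a1=5.052, a2=11.016, a3=19.440, a0=35.508; τ=−ln(0.9900)/35.508=0.000 → t=0.140; u2·a0=0.1884·35.508=6.690; a1=5.052 < 6.690 ≤ a1+a2=16.068 → R2 fires; Z=3 G=13 S=5
Draw 7: a1=5.473, a2=6.885, a3=15.795, a0=28.153; τ=−ln(0.0494)/28.153=0.107 → t=0.247; u2·a0=0.6494·28.153=18.283; a1+a2=12.358 < 18.283 ≤ a1+…+a3=28.153 → R3 fires; Z=2 G=14 S=6
Draw 8: a1=5.894, a2=5.508, a3=11.340, a0=22.742; τ=−ln(0.6213)/22.742=0.021 → t=0.268; u2·a0=0.6122·22.742=13.923; a1+a2=11.402 < 13.923 ≤ a1+…+a3=22.742 → R3 fires; Z=1 G=15 S=7
Draw 9: a1=6.315, a2=3.213, a3=6.075, a0=15.603; τ=−ln(0.0767)/15.603=0.165 → t=0.433; u2·a0=0.7681·15.603=11.985; a1+a2=9.528 < 11.985 ≤ a1+…+a3=15.603 → R3 fires; Z=0 G=16 S=8
Draw 10: a1=6.736, a2=0.000, a3=0.000, a0=6.736; τ=−ln(0.2347)/6.736=0.215 → t=0.648; u2·a0=0.6659·6.736=4.486 ≤ a1=6.736 → R1 fires; Z=0 G=15 S=9
Draw 11: a1=6.315, a2=0.000, a3=0.000, a0=6.315; τ=−ln(0.7299)/6.315=0.050 → t=0.698; u2·a0=0.4530·6.315=2.861 ≤ a1=6.315 → R1 fires; Z=0 G=14 S=10
Draw 12: a1=5.894, a2=0.000, a3=0.000, a0=5.894; τ=−ln(0.5016)/5.894=0.117 → t=0.815 > T=0.79: stop.
G first becomes ≥ 11 when it reaches 11 at the event at t=0.084.

Threshold first reached at t = 0.084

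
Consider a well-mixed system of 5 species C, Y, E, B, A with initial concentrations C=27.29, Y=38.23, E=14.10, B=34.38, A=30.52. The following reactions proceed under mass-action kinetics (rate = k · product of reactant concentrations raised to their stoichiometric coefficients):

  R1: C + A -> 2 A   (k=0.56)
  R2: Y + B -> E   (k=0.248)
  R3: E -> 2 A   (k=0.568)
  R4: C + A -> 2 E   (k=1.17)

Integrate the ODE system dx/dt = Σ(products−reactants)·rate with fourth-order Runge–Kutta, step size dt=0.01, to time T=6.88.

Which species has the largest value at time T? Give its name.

RK4 with dt=0.01: 688 steps to T=6.88. Trajectory (selected grid times):
t=0.00: C=27.29 Y=38.23 E=14.10 B=34.38 A=30.52
t=0.76: C=0.00 Y=6.82 E=55.74 B=2.97 A=74.27
t=1.53: C=0.00 Y=4.87 E=37.50 B=1.02 A=114.66
t=2.29: C=0.00 Y=4.28 E=24.81 B=0.43 A=141.20
t=3.06: C=0.00 Y=4.05 E=16.21 B=0.20 A=158.88
t=3.82: C=0.00 Y=3.94 E=10.61 B=0.09 A=170.29
t=4.59: C=0.00 Y=3.89 E=6.89 B=0.04 A=177.82
t=5.35: C=0.00 Y=3.87 E=4.49 B=0.02 A=182.66
t=6.12: C=0.00 Y=3.86 E=2.91 B=0.01 A=185.85
t=6.88: C=0.00 Y=3.85 E=1.89 B=0.00 A=187.89
At T=6.88: C=0.00 Y=3.85 E=1.89 B=0.00 A=187.89; the largest is A.

Dominant species at T: A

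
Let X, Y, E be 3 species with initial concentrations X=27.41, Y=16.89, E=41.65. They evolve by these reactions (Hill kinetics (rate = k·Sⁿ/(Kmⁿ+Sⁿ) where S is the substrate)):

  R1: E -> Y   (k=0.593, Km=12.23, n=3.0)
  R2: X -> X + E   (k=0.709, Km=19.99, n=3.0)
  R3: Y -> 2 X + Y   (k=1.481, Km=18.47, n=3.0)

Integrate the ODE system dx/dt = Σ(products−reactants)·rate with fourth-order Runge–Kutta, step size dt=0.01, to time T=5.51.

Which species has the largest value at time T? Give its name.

RK4 with dt=0.01: 551 steps to T=5.51. Trajectory (selected grid times):
t=0.00: X=27.41 Y=16.89 E=41.65
t=0.61: X=28.21 Y=17.24 E=41.61
t=1.22: X=29.03 Y=17.60 E=41.58
t=1.84: X=29.90 Y=17.95 E=41.56
t=2.45: X=30.77 Y=18.31 E=41.54
t=3.06: X=31.68 Y=18.66 E=41.53
t=3.67: X=32.61 Y=19.01 E=41.53
t=4.29: X=33.58 Y=19.37 E=41.53
t=4.90: X=34.56 Y=19.72 E=41.54
t=5.51: X=35.56 Y=20.08 E=41.55
At T=5.51: X=35.56 Y=20.08 E=41.55; the largest is E.

Dominant species at T: E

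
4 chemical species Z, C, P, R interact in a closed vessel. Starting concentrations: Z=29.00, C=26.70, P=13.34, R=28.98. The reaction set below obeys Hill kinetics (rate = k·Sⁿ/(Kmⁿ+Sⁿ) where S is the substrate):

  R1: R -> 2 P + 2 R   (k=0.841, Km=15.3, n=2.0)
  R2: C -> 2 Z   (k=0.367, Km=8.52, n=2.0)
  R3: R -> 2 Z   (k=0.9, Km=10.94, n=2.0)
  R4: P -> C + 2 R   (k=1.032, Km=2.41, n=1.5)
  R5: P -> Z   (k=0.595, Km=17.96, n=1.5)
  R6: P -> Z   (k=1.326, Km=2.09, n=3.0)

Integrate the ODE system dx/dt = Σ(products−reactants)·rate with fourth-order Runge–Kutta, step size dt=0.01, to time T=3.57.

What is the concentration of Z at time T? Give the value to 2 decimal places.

Z at T = 42.56

RK4 with dt=0.01: 357 steps to T=3.57. Trajectory (selected grid times):
t=0.00: Z=29.00 C=26.70 P=13.34 R=28.98
t=0.40: Z=30.52 C=26.95 P=12.87 R=29.69
t=0.79: Z=32.00 C=27.19 P=12.42 R=30.39
t=1.19: Z=33.52 C=27.44 P=11.96 R=31.10
t=1.59: Z=35.04 C=27.68 P=11.52 R=31.80
t=1.98: Z=36.52 C=27.92 P=11.10 R=32.49
t=2.38: Z=38.04 C=28.15 P=10.67 R=33.19
t=2.78: Z=39.56 C=28.39 P=10.26 R=33.88
t=3.17: Z=41.04 C=28.62 P=9.86 R=34.56
t=3.57: Z=42.56 C=28.85 P=9.47 R=35.25
Read off Z at T=3.57: 42.56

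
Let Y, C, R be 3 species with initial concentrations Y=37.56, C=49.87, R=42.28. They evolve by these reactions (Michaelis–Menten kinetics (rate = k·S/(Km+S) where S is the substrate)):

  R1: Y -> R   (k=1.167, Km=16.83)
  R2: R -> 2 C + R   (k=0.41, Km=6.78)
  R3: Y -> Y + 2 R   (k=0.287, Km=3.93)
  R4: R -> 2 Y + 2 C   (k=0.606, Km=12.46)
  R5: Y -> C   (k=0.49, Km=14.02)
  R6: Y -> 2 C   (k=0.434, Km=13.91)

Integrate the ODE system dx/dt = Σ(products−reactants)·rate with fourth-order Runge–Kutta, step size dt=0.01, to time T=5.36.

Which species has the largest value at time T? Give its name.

Dominant species at T: C

RK4 with dt=0.01: 536 steps to T=5.36. Trajectory (selected grid times):
t=0.00: Y=37.56 C=49.87 R=42.28
t=0.60: Y=37.24 C=51.45 R=42.79
t=1.19: Y=36.92 C=53.00 R=43.30
t=1.79: Y=36.60 C=54.59 R=43.80
t=2.38: Y=36.30 C=56.14 R=44.30
t=2.98: Y=35.99 C=57.73 R=44.81
t=3.57: Y=35.69 C=59.28 R=45.30
t=4.17: Y=35.38 C=60.87 R=45.80
t=4.76: Y=35.09 C=62.43 R=46.29
t=5.36: Y=34.80 C=64.01 R=46.78
At T=5.36: Y=34.80 C=64.01 R=46.78; the largest is C.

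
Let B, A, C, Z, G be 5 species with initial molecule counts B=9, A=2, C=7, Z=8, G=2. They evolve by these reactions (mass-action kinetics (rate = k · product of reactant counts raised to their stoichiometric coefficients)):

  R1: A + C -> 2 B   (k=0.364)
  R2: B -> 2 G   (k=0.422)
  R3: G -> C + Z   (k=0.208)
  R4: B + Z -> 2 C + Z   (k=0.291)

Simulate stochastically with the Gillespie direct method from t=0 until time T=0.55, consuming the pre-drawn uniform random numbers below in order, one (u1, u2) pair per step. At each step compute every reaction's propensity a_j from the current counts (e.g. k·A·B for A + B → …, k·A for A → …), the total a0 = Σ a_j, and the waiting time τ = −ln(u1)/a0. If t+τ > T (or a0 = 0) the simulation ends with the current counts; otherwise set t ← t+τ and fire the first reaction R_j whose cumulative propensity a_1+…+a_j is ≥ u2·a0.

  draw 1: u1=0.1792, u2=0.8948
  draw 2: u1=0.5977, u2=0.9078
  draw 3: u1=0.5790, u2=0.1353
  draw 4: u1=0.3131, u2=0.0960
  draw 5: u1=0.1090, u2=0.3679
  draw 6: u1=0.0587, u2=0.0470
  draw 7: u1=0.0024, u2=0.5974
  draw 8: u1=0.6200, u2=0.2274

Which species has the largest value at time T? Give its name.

Dominant species at T: C

t=0.000: B=9 A=2 C=7 Z=8 G=2
Draw 1: a1=5.096, a2=3.798, a3=0.416, a4=20.952, a0=30.262; τ=−ln(0.1792)/30.262=0.057 → t=0.057; u2·a0=0.8948·30.262=27.078; a1+…+a3=9.310 < 27.078 ≤ a1+…+a4=30.262 → R4 fires; B=8 A=2 C=9 Z=8 G=2
Draw 2: a1=6.552, a2=3.376, a3=0.416, a4=18.624, a0=28.968; τ=−ln(0.5977)/28.968=0.018 → t=0.075; u2·a0=0.9078·28.968=26.297; a1+…+a3=10.344 < 26.297 ≤ a1+…+a4=28.968 → R4 fires; B=7 A=2 C=11 Z=8 G=2
Draw 3: a1=8.008, a2=2.954, a3=0.416, a4=16.296, a0=27.674; τ=−ln(0.5790)/27.674=0.020 → t=0.094; u2·a0=0.1353·27.674=3.744 ≤ a1=8.008 → R1 fires; B=9 A=1 C=10 Z=8 G=2
Draw 4: a1=3.640, a2=3.798, a3=0.416, a4=20.952, a0=28.806; τ=−ln(0.3131)/28.806=0.040 → t=0.135; u2·a0=0.0960·28.806=2.765 ≤ a1=3.640 → R1 fires; B=11 A=0 C=9 Z=8 G=2
Draw 5: a1=0.000, a2=4.642, a3=0.416, a4=25.608, a0=30.666; τ=−ln(0.1090)/30.666=0.072 → t=0.207; u2·a0=0.3679·30.666=11.282; a1+…+a3=5.058 < 11.282 ≤ a1+…+a4=30.666 → R4 fires; B=10 A=0 C=11 Z=8 G=2
Draw 6: a1=0.000, a2=4.220, a3=0.416, a4=23.280, a0=27.916; τ=−ln(0.0587)/27.916=0.102 → t=0.308; u2·a0=0.0470·27.916=1.312; a1=0.000 < 1.312 ≤ a1+a2=4.220 → R2 fires; B=9 A=0 C=11 Z=8 G=4
Draw 7: a1=0.000, a2=3.798, a3=0.832, a4=20.952, a0=25.582; τ=−ln(0.0024)/25.582=0.236 → t=0.544; u2·a0=0.5974·25.582=15.283; a1+…+a3=4.630 < 15.283 ≤ a1+…+a4=25.582 → R4 fires; B=8 A=0 C=13 Z=8 G=4
Draw 8: a1=0.000, a2=3.376, a3=0.832, a4=18.624, a0=22.832; τ=−ln(0.6200)/22.832=0.021 → t=0.565 > T=0.55: stop.
At T=0.55: B=8 A=0 C=13 Z=8 G=4; the largest is C.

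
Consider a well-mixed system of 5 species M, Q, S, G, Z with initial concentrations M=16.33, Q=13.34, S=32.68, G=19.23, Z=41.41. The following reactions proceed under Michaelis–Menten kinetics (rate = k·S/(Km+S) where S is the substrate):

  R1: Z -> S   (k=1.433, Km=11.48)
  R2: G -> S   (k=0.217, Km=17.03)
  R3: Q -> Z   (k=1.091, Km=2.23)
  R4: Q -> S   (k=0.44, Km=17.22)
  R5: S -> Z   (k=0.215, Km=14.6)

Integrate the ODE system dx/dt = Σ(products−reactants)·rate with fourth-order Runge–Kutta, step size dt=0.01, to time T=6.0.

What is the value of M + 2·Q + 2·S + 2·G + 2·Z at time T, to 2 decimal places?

Value at T = 229.65

Check how each reaction changes W = M + 2·Q + 2·S + 2·G + 2·Z (weight of products minus weight of reactants):
R1: Z -> S: (2·1) − (2·1) = 2 − 2 = 0
R2: G -> S: (2·1) − (2·1) = 2 − 2 = 0
R3: Q -> Z: (2·1) − (2·1) = 2 − 2 = 0
R4: Q -> S: (2·1) − (2·1) = 2 − 2 = 0
R5: S -> Z: (2·1) − (2·1) = 2 − 2 = 0
Every reaction leaves W unchanged, so W is conserved and no simulation is needed: W(T) = W(0) = 16.33 + 2·13.34 + 2·32.68 + 2·19.23 + 2·41.41 = 229.65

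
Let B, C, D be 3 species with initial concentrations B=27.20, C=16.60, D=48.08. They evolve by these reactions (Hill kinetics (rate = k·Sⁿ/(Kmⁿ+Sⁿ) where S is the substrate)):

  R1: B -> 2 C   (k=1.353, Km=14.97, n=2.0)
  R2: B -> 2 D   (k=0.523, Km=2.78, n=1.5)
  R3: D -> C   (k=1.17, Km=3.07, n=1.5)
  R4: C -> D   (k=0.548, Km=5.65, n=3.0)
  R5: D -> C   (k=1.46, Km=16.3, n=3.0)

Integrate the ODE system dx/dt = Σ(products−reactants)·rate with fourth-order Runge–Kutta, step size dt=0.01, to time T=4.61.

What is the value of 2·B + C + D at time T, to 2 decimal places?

Value at T = 119.08

Check how each reaction changes W = 2·B + C + D (weight of products minus weight of reactants):
R1: B -> 2 C: (1·2) − (2·1) = 2 − 2 = 0
R2: B -> 2 D: (1·2) − (2·1) = 2 − 2 = 0
R3: D -> C: (1·1) − (1·1) = 1 − 1 = 0
R4: C -> D: (1·1) − (1·1) = 1 − 1 = 0
R5: D -> C: (1·1) − (1·1) = 1 − 1 = 0
Every reaction leaves W unchanged, so W is conserved and no simulation is needed: W(T) = W(0) = 2·27.20 + 16.60 + 48.08 = 119.08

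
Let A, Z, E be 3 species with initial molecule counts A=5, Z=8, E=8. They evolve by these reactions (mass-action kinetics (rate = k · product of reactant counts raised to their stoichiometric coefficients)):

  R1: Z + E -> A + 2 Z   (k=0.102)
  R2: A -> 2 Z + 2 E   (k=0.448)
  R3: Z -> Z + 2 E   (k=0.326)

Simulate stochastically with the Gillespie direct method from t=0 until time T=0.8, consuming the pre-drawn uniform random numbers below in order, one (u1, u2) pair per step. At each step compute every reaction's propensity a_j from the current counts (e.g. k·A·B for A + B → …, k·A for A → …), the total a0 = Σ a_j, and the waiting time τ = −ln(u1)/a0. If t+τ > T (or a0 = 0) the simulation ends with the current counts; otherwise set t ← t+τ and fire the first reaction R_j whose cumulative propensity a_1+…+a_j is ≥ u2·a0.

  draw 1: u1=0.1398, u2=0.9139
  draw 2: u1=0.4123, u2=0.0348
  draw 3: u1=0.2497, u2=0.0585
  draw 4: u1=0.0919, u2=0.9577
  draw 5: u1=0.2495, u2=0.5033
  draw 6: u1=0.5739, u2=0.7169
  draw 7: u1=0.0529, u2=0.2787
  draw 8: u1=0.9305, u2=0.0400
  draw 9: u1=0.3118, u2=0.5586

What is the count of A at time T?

t=0.000: A=5 Z=8 E=8
Draw 1: a1=6.528, a2=2.240, a3=2.608, a0=11.376; τ=−ln(0.1398)/11.376=0.173 → t=0.173; u2·a0=0.9139·11.376=10.397; a1+a2=8.768 < 10.397 ≤ a1+…+a3=11.376 → R3 fires; A=5 Z=8 E=10
Draw 2: a1=8.160, a2=2.240, a3=2.608, a0=13.008; τ=−ln(0.4123)/13.008=0.068 → t=0.241; u2·a0=0.0348·13.008=0.453 ≤ a1=8.160 → R1 fires; A=6 Z=9 E=9
Draw 3: a1=8.262, a2=2.688, a3=2.934, a0=13.884; τ=−ln(0.2497)/13.884=0.100 → t=0.341; u2·a0=0.0585·13.884=0.812 ≤ a1=8.262 → R1 fires; A=7 Z=10 E=8
Draw 4: a1=8.160, a2=3.136, a3=3.260, a0=14.556; τ=−ln(0.0919)/14.556=0.164 → t=0.505; u2·a0=0.9577·14.556=13.940; a1+a2=11.296 < 13.940 ≤ a1+…+a3=14.556 → R3 fires; A=7 Z=10 E=10
Draw 5: a1=10.200, a2=3.136, a3=3.260, a0=16.596; τ=−ln(0.2495)/16.596=0.084 → t=0.589; u2·a0=0.5033·16.596=8.353 ≤ a1=10.200 → R1 fires; A=8 Z=11 E=9
Draw 6: a1=10.098, a2=3.584, a3=3.586, a0=17.268; τ=−ln(0.5739)/17.268=0.032 → t=0.621; u2·a0=0.7169·17.268=12.379; a1=10.098 < 12.379 ≤ a1+a2=13.682 → R2 fires; A=7 Z=13 E=11
Draw 7: a1=14.586, a2=3.136, a3=4.238, a0=21.960; τ=−ln(0.0529)/21.960=0.134 → t=0.755; u2·a0=0.2787·21.960=6.120 ≤ a1=14.586 → R1 fires; A=8 Z=14 E=10
Draw 8: a1=14.280, a2=3.584, a3=4.564, a0=22.428; τ=−ln(0.9305)/22.428=0.003 → t=0.758; u2·a0=0.0400·22.428=0.897 ≤ a1=14.280 → R1 fires; A=9 Z=15 E=9
Draw 9: a1=13.770, a2=4.032, a3=4.890, a0=22.692; τ=−ln(0.3118)/22.692=0.051 → t=0.809 > T=0.8: stop.
Read off A at T=0.8: 9

A at T = 9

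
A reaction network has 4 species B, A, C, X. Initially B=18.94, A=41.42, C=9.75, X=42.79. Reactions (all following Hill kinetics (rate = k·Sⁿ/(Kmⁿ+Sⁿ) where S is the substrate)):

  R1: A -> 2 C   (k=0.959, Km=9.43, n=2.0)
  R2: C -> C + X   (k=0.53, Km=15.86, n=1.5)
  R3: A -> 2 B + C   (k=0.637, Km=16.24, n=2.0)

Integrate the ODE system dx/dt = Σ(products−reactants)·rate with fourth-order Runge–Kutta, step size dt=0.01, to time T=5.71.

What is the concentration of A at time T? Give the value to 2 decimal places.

RK4 with dt=0.01: 571 steps to T=5.71. Trajectory (selected grid times):
t=0.00: B=18.94 A=41.42 C=9.75 X=42.79
t=0.63: B=19.63 A=40.50 C=11.24 X=42.91
t=1.27: B=20.33 A=39.57 C=12.76 X=43.04
t=1.90: B=21.02 A=38.65 C=14.24 X=43.19
t=2.54: B=21.71 A=37.73 C=15.74 X=43.35
t=3.17: B=22.38 A=36.83 C=17.22 X=43.52
t=3.81: B=23.06 A=35.91 C=18.71 X=43.71
t=4.44: B=23.73 A=35.01 C=20.17 X=43.90
t=5.08: B=24.39 A=34.11 C=21.64 X=44.10
t=5.71: B=25.05 A=33.22 C=23.09 X=44.31
Read off A at T=5.71: 33.22

A at T = 33.22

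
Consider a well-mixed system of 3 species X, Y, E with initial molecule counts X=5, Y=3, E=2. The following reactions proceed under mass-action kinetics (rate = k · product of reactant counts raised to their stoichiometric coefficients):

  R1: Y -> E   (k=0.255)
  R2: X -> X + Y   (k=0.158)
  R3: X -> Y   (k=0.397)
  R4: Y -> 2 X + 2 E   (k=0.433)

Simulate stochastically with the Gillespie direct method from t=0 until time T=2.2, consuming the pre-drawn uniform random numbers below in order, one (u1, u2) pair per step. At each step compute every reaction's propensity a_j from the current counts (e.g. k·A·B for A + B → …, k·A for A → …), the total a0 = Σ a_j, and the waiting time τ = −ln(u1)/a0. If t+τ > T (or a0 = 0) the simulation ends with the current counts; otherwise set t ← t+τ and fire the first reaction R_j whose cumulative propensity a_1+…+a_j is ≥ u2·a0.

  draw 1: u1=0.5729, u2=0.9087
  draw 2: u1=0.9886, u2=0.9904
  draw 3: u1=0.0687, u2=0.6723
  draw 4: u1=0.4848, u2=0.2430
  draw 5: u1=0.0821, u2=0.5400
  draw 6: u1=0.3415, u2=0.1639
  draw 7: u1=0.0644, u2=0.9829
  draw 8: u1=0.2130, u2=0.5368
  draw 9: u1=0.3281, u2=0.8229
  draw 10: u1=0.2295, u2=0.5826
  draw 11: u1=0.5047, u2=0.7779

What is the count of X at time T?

t=0.000: X=5 Y=3 E=2
Draw 1: a1=0.765, a2=0.790, a3=1.985, a4=1.299, a0=4.839; τ=−ln(0.5729)/4.839=0.115 → t=0.115; u2·a0=0.9087·4.839=4.397; a1+…+a3=3.540 < 4.397 ≤ a1+…+a4=4.839 → R4 fires; X=7 Y=2 E=4
Draw 2: a1=0.510, a2=1.106, a3=2.779, a4=0.866, a0=5.261; τ=−ln(0.9886)/5.261=0.002 → t=0.117; u2·a0=0.9904·5.261=5.210; a1+…+a3=4.395 < 5.210 ≤ a1+…+a4=5.261 → R4 fires; X=9 Y=1 E=6
Draw 3: a1=0.255, a2=1.422, a3=3.573, a4=0.433, a0=5.683; τ=−ln(0.0687)/5.683=0.471 → t=0.589; u2·a0=0.6723·5.683=3.821; a1+a2=1.677 < 3.821 ≤ a1+…+a3=5.250 → R3 fires; X=8 Y=2 E=6
Draw 4: a1=0.510, a2=1.264, a3=3.176, a4=0.866, a0=5.816; τ=−ln(0.4848)/5.816=0.124 → t=0.713; u2·a0=0.2430·5.816=1.413; a1=0.510 < 1.413 ≤ a1+a2=1.774 → R2 fires; X=8 Y=3 E=6
Draw 5: a1=0.765, a2=1.264, a3=3.176, a4=1.299, a0=6.504; τ=−ln(0.0821)/6.504=0.384 → t=1.097; u2·a0=0.5400·6.504=3.512; a1+a2=2.029 < 3.512 ≤ a1+…+a3=5.205 → R3 fires; X=7 Y=4 E=6
Draw 6: a1=1.020, a2=1.106, a3=2.779, a4=1.732, a0=6.637; τ=−ln(0.3415)/6.637=0.162 → t=1.259; u2·a0=0.1639·6.637=1.088; a1=1.020 < 1.088 ≤ a1+a2=2.126 → R2 fires; X=7 Y=5 E=6
Draw 7: a1=1.275, a2=1.106, a3=2.779, a4=2.165, a0=7.325; τ=−ln(0.0644)/7.325=0.374 → t=1.634; u2·a0=0.9829·7.325=7.200; a1+…+a3=5.160 < 7.200 ≤ a1+…+a4=7.325 → R4 fires; X=9 Y=4 E=8
Draw 8: a1=1.020, a2=1.422, a3=3.573, a4=1.732, a0=7.747; τ=−ln(0.2130)/7.747=0.200 → t=1.833; u2·a0=0.5368·7.747=4.159; a1+a2=2.442 < 4.159 ≤ a1+…+a3=6.015 → R3 fires; X=8 Y=5 E=8
Draw 9: a1=1.275, a2=1.264, a3=3.176, a4=2.165, a0=7.880; τ=−ln(0.3281)/7.880=0.141 → t=1.975; u2·a0=0.8229·7.880=6.484; a1+…+a3=5.715 < 6.484 ≤ a1+…+a4=7.880 → R4 fires; X=10 Y=4 E=10
Draw 10: a1=1.020, a2=1.580, a3=3.970, a4=1.732, a0=8.302; τ=−ln(0.2295)/8.302=0.177 → t=2.152; u2·a0=0.5826·8.302=4.837; a1+a2=2.600 < 4.837 ≤ a1+…+a3=6.570 → R3 fires; X=9 Y=5 E=10
Draw 11: a1=1.275, a2=1.422, a3=3.573, a4=2.165, a0=8.435; τ=−ln(0.5047)/8.435=0.081 → t=2.233 > T=2.2: stop.
Read off X at T=2.2: 9

X at T = 9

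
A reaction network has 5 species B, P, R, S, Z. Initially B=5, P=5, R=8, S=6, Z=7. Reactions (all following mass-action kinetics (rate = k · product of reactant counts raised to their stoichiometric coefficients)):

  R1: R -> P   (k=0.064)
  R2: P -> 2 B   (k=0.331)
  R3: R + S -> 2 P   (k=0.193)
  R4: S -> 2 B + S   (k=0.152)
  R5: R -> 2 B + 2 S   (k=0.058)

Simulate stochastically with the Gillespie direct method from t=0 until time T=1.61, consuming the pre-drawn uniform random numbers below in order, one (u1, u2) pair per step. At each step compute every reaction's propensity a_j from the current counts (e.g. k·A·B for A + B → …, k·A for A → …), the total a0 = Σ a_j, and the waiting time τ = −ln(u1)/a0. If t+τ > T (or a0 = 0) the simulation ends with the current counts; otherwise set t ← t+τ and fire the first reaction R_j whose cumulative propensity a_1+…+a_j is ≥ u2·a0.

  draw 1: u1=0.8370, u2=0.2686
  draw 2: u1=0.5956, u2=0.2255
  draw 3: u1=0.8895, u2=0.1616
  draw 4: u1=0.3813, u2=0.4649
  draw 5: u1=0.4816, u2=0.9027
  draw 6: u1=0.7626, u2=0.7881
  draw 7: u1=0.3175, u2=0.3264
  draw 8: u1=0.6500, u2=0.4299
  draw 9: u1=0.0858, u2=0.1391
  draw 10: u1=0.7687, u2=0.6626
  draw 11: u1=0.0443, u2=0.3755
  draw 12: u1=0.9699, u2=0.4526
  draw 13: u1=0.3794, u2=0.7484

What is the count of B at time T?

B at T = 21

t=0.000: B=5 P=5 R=8 S=6 Z=7
Draw 1: a1=0.512, a2=1.655, a3=9.264, a4=0.912, a5=0.464, a0=12.807; τ=−ln(0.8370)/12.807=0.014 → t=0.014; u2·a0=0.2686·12.807=3.440; a1+a2=2.167 < 3.440 ≤ a1+…+a3=11.431 → R3 fires; B=5 P=7 R=7 S=5 Z=7
Draw 2: a1=0.448, a2=2.317, a3=6.755, a4=0.760, a5=0.406, a0=10.686; τ=−ln(0.5956)/10.686=0.048 → t=0.062; u2·a0=0.2255·10.686=2.410; a1=0.448 < 2.410 ≤ a1+a2=2.765 → R2 fires; B=7 P=6 R=7 S=5 Z=7
Draw 3: a1=0.448, a2=1.986, a3=6.755, a4=0.760, a5=0.406, a0=10.355; τ=−ln(0.8895)/10.355=0.011 → t=0.074; u2·a0=0.1616·10.355=1.673; a1=0.448 < 1.673 ≤ a1+a2=2.434 → R2 fires; B=9 P=5 R=7 S=5 Z=7
Draw 4: a1=0.448, a2=1.655, a3=6.755, a4=0.760, a5=0.406, a0=10.024; τ=−ln(0.3813)/10.024=0.096 → t=0.170; u2·a0=0.4649·10.024=4.660; a1+a2=2.103 < 4.660 ≤ a1+…+a3=8.858 → R3 fires; B=9 P=7 R=6 S=4 Z=7
Draw 5: a1=0.384, a2=2.317, a3=4.632, a4=0.608, a5=0.348, a0=8.289; τ=−ln(0.4816)/8.289=0.088 → t=0.258; u2·a0=0.9027·8.289=7.482; a1+…+a3=7.333 < 7.482 ≤ a1+…+a4=7.941 → R4 fires; B=11 P=7 R=6 S=4 Z=7
Draw 6: a1=0.384, a2=2.317, a3=4.632, a4=0.608, a5=0.348, a0=8.289; τ=−ln(0.7626)/8.289=0.033 → t=0.291; u2·a0=0.7881·8.289=6.533; a1+a2=2.701 < 6.533 ≤ a1+…+a3=7.333 → R3 fires; B=11 P=9 R=5 S=3 Z=7
Draw 7: a1=0.320, a2=2.979, a3=2.895, a4=0.456, a5=0.290, a0=6.940; τ=−ln(0.3175)/6.940=0.165 → t=0.456; u2·a0=0.3264·6.940=2.265; a1=0.320 < 2.265 ≤ a1+a2=3.299 → R2 fires; B=13 P=8 R=5 S=3 Z=7
Draw 8: a1=0.320, a2=2.648, a3=2.895, a4=0.456, a5=0.290, a0=6.609; τ=−ln(0.6500)/6.609=0.065 → t=0.521; u2·a0=0.4299·6.609=2.841; a1=0.320 < 2.841 ≤ a1+a2=2.968 → R2 fires; B=15 P=7 R=5 S=3 Z=7
Draw 9: a1=0.320, a2=2.317, a3=2.895, a4=0.456, a5=0.290, a0=6.278; τ=−ln(0.0858)/6.278=0.391 → t=0.912; u2·a0=0.1391·6.278=0.873; a1=0.320 < 0.873 ≤ a1+a2=2.637 → R2 fires; B=17 P=6 R=5 S=3 Z=7
Draw 10: a1=0.320, a2=1.986, a3=2.895, a4=0.456, a5=0.290, a0=5.947; τ=−ln(0.7687)/5.947=0.044 → t=0.957; u2·a0=0.6626·5.947=3.940; a1+a2=2.306 < 3.940 ≤ a1+…+a3=5.201 → R3 fires; B=17 P=8 R=4 S=2 Z=7
Draw 11: a1=0.256, a2=2.648, a3=1.544, a4=0.304, a5=0.232, a0=4.984; τ=−ln(0.0443)/4.984=0.625 → t=1.582; u2·a0=0.3755·4.984=1.871; a1=0.256 < 1.871 ≤ a1+a2=2.904 → R2 fires; B=19 P=7 R=4 S=2 Z=7
Draw 12: a1=0.256, a2=2.317, a3=1.544, a4=0.304, a5=0.232, a0=4.653; τ=−ln(0.9699)/4.653=0.007 → t=1.589; u2·a0=0.4526·4.653=2.106; a1=0.256 < 2.106 ≤ a1+a2=2.573 → R2 fires; B=21 P=6 R=4 S=2 Z=7
Draw 13: a1=0.256, a2=1.986, a3=1.544, a4=0.304, a5=0.232, a0=4.322; τ=−ln(0.3794)/4.322=0.224 → t=1.813 > T=1.61: stop.
Read off B at T=1.61: 21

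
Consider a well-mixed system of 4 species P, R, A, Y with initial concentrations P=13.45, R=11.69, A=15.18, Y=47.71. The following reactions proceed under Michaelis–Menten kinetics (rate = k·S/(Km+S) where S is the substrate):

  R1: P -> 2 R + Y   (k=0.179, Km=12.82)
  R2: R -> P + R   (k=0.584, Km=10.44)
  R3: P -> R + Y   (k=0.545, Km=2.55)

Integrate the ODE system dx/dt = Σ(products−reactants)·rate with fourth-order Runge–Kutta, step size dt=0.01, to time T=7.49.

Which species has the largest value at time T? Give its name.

Dominant species at T: Y

RK4 with dt=0.01: 749 steps to T=7.49. Trajectory (selected grid times):
t=0.00: P=13.45 R=11.69 A=15.18 Y=47.71
t=0.83: P=13.25 R=12.22 A=15.18 Y=48.17
t=1.66: P=13.06 R=12.75 A=15.18 Y=48.62
t=2.50: P=12.88 R=13.28 A=15.18 Y=49.08
t=3.33: P=12.70 R=13.81 A=15.18 Y=49.53
t=4.16: P=12.53 R=14.33 A=15.18 Y=49.98
t=4.99: P=12.36 R=14.86 A=15.18 Y=50.43
t=5.83: P=12.20 R=15.38 A=15.18 Y=50.88
t=6.66: P=12.04 R=15.90 A=15.18 Y=51.33
t=7.49: P=11.89 R=16.42 A=15.18 Y=51.77
At T=7.49: P=11.89 R=16.42 A=15.18 Y=51.77; the largest is Y.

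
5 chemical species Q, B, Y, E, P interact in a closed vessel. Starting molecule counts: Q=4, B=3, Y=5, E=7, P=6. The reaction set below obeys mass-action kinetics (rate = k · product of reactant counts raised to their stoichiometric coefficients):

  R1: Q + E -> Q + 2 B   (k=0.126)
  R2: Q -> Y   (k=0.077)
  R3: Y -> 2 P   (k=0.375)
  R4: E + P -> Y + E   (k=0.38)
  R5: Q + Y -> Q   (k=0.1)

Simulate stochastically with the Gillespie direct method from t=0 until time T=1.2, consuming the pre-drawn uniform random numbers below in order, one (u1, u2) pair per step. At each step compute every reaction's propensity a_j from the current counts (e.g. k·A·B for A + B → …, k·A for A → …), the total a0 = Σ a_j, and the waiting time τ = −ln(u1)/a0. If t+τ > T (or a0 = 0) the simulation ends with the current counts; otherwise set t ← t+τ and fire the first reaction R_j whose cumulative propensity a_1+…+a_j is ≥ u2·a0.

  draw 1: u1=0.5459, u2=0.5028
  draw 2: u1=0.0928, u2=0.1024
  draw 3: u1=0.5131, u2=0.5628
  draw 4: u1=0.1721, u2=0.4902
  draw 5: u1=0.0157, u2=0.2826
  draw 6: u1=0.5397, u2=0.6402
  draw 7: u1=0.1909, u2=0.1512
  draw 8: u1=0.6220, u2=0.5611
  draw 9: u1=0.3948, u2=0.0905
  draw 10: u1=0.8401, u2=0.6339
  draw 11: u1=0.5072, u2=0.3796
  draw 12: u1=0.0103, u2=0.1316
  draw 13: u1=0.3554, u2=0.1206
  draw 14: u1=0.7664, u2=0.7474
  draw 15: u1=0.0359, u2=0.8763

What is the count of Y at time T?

Y at T = 10

t=0.000: Q=4 B=3 Y=5 E=7 P=6
Draw 1: a1=3.528, a2=0.308, a3=1.875, a4=15.960, a5=2.000, a0=23.671; τ=−ln(0.5459)/23.671=0.026 → t=0.026; u2·a0=0.5028·23.671=11.902; a1+…+a3=5.711 < 11.902 ≤ a1+…+a4=21.671 → R4 fires; Q=4 B=3 Y=6 E=7 P=5
Draw 2: a1=3.528, a2=0.308, a3=2.250, a4=13.300, a5=2.400, a0=21.786; τ=−ln(0.0928)/21.786=0.109 → t=0.135; u2·a0=0.1024·21.786=2.231 ≤ a1=3.528 → R1 fires; Q=4 B=5 Y=6 E=6 P=5
Draw 3: a1=3.024, a2=0.308, a3=2.250, a4=11.400, a5=2.400, a0=19.382; τ=−ln(0.5131)/19.382=0.034 → t=0.169; u2·a0=0.5628·19.382=10.908; a1+…+a3=5.582 < 10.908 ≤ a1+…+a4=16.982 → R4 fires; Q=4 B=5 Y=7 E=6 P=4
Draw 4: a1=3.024, a2=0.308, a3=2.625, a4=9.120, a5=2.800, a0=17.877; τ=−ln(0.1721)/17.877=0.098 → t=0.268; u2·a0=0.4902·17.877=8.763; a1+…+a3=5.957 < 8.763 ≤ a1+…+a4=15.077 → R4 fires; Q=4 B=5 Y=8 E=6 P=3
Draw 5: a1=3.024, a2=0.308, a3=3.000, a4=6.840, a5=3.200, a0=16.372; τ=−ln(0.0157)/16.372=0.254 → t=0.521; u2·a0=0.2826·16.372=4.627; a1+a2=3.332 < 4.627 ≤ a1+…+a3=6.332 → R3 fires; Q=4 B=5 Y=7 E=6 P=5
Draw 6: a1=3.024, a2=0.308, a3=2.625, a4=11.400, a5=2.800, a0=20.157; τ=−ln(0.5397)/20.157=0.031 → t=0.552; u2·a0=0.6402·20.157=12.905; a1+…+a3=5.957 < 12.905 ≤ a1+…+a4=17.357 → R4 fires; Q=4 B=5 Y=8 E=6 P=4
Draw 7: a1=3.024, a2=0.308, a3=3.000, a4=9.120, a5=3.200, a0=18.652; τ=−ln(0.1909)/18.652=0.089 → t=0.641; u2·a0=0.1512·18.652=2.820 ≤ a1=3.024 → R1 fires; Q=4 B=7 Y=8 E=5 P=4
Draw 8: a1=2.520, a2=0.308, a3=3.000, a4=7.600, a5=3.200, a0=16.628; τ=−ln(0.6220)/16.628=0.029 → t=0.669; u2·a0=0.5611·16.628=9.330; a1+…+a3=5.828 < 9.330 ≤ a1+…+a4=13.428 → R4 fires; Q=4 B=7 Y=9 E=5 P=3
Draw 9: a1=2.520, a2=0.308, a3=3.375, a4=5.700, a5=3.600, a0=15.503; τ=−ln(0.3948)/15.503=0.060 → t=0.729; u2·a0=0.0905·15.503=1.403 ≤ a1=2.520 → R1 fires; Q=4 B=9 Y=9 E=4 P=3
Draw 10: a1=2.016, a2=0.308, a3=3.375, a4=4.560, a5=3.600, a0=13.859; τ=−ln(0.8401)/13.859=0.013 → t=0.742; u2·a0=0.6339·13.859=8.785; a1+…+a3=5.699 < 8.785 ≤ a1+…+a4=10.259 → R4 fires; Q=4 B=9 Y=10 E=4 P=2
Draw 11: a1=2.016, a2=0.308, a3=3.750, a4=3.040, a5=4.000, a0=13.114; τ=−ln(0.5072)/13.114=0.052 → t=0.794; u2·a0=0.3796·13.114=4.978; a1+a2=2.324 < 4.978 ≤ a1+…+a3=6.074 → R3 fires; Q=4 B=9 Y=9 E=4 P=4
Draw 12: a1=2.016, a2=0.308, a3=3.375, a4=6.080, a5=3.600, a0=15.379; τ=−ln(0.0103)/15.379=0.298 → t=1.091; u2·a0=0.1316·15.379=2.024; a1=2.016 < 2.024 ≤ a1+a2=2.324 → R2 fires; Q=3 B=9 Y=10 E=4 P=4
Draw 13: a1=1.512, a2=0.231, a3=3.750, a4=6.080, a5=3.000, a0=14.573; τ=−ln(0.3554)/14.573=0.071 → t=1.162; u2·a0=0.1206·14.573=1.758; a1+a2=1.743 < 1.758 ≤ a1+…+a3=5.493 → R3 fires; Q=3 B=9 Y=9 E=4 P=6
Draw 14: a1=1.512, a2=0.231, a3=3.375, a4=9.120, a5=2.700, a0=16.938; τ=−ln(0.7664)/16.938=0.016 → t=1.178; u2·a0=0.7474·16.938=12.659; a1+…+a3=5.118 < 12.659 ≤ a1+…+a4=14.238 → R4 fires; Q=3 B=9 Y=10 E=4 P=5
Draw 15: a1=1.512, a2=0.231, a3=3.750, a4=7.600, a5=3.000, a0=16.093; τ=−ln(0.0359)/16.093=0.207 → t=1.384 > T=1.2: stop.
Read off Y at T=1.2: 10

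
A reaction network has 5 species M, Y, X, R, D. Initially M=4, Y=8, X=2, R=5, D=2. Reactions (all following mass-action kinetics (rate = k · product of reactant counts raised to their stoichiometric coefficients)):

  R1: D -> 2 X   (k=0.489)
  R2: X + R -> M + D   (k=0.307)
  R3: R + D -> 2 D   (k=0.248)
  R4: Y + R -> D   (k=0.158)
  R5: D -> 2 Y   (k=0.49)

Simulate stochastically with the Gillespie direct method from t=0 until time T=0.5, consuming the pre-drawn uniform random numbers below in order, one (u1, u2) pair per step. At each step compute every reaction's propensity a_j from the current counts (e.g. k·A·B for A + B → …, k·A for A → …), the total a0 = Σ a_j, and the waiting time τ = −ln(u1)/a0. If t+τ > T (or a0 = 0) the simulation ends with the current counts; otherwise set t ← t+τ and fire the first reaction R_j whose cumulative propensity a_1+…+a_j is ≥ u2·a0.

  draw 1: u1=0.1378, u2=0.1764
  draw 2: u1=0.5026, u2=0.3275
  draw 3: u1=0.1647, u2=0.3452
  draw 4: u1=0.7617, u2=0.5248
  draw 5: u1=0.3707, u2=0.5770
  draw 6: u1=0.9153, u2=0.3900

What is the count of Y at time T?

Y at T = 7

t=0.000: M=4 Y=8 X=2 R=5 D=2
Draw 1: a1=0.978, a2=3.070, a3=2.480, a4=6.320, a5=0.980, a0=13.828; τ=−ln(0.1378)/13.828=0.143 → t=0.143; u2·a0=0.1764·13.828=2.439; a1=0.978 < 2.439 ≤ a1+a2=4.048 → R2 fires; M=5 Y=8 X=1 R=4 D=3
Draw 2: a1=1.467, a2=1.228, a3=2.976, a4=5.056, a5=1.470, a0=12.197; τ=−ln(0.5026)/12.197=0.056 → t=0.200; u2·a0=0.3275·12.197=3.995; a1+a2=2.695 < 3.995 ≤ a1+…+a3=5.671 → R3 fires; M=5 Y=8 X=1 R=3 D=4
Draw 3: a1=1.956, a2=0.921, a3=2.976, a4=3.792, a5=1.960, a0=11.605; τ=−ln(0.1647)/11.605=0.155 → t=0.355; u2·a0=0.3452·11.605=4.006; a1+a2=2.877 < 4.006 ≤ a1+…+a3=5.853 → R3 fires; M=5 Y=8 X=1 R=2 D=5
Draw 4: a1=2.445, a2=0.614, a3=2.480, a4=2.528, a5=2.450, a0=10.517; τ=−ln(0.7617)/10.517=0.026 → t=0.381; u2·a0=0.5248·10.517=5.519; a1+a2=3.059 < 5.519 ≤ a1+…+a3=5.539 → R3 fires; M=5 Y=8 X=1 R=1 D=6
Draw 5: a1=2.934, a2=0.307, a3=1.488, a4=1.264, a5=2.940, a0=8.933; τ=−ln(0.3707)/8.933=0.111 → t=0.492; u2·a0=0.5770·8.933=5.154; a1+…+a3=4.729 < 5.154 ≤ a1+…+a4=5.993 → R4 fires; M=5 Y=7 X=1 R=0 D=7
Draw 6: a1=3.423, a2=0.000, a3=0.000, a4=0.000, a5=3.430, a0=6.853; τ=−ln(0.9153)/6.853=0.013 → t=0.505 > T=0.5: stop.
Read off Y at T=0.5: 7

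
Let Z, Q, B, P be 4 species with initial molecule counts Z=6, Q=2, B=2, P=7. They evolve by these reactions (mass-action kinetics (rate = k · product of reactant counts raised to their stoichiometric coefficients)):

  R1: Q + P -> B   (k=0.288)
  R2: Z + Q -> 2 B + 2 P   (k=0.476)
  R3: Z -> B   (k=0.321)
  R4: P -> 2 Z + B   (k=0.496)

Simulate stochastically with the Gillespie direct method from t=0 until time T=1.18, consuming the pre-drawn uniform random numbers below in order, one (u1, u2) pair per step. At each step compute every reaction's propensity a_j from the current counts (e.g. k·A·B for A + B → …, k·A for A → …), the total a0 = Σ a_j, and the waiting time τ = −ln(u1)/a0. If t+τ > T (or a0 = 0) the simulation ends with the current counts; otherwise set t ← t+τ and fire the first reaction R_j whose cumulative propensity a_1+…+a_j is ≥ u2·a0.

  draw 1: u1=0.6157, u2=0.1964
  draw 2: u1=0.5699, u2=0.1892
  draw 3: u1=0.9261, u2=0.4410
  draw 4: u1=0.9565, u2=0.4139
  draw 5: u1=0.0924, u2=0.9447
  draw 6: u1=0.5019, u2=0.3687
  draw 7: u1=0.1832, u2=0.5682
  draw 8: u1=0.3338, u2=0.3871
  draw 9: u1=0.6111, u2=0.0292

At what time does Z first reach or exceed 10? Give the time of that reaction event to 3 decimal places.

Threshold first reached at t = 0.519

t=0.000: Z=6 Q=2 B=2 P=7
Draw 1: a1=4.032, a2=5.712, a3=1.926, a4=3.472, a0=15.142; τ=−ln(0.6157)/15.142=0.032 → t=0.032; u2·a0=0.1964·15.142=2.974 ≤ a1=4.032 → R1 fires; Z=6 Q=1 B=3 P=6
Draw 2: a1=1.728, a2=2.856, a3=1.926, a4=2.976, a0=9.486; τ=−ln(0.5699)/9.486=0.059 → t=0.091; u2·a0=0.1892·9.486=1.795; a1=1.728 < 1.795 ≤ a1+a2=4.584 → R2 fires; Z=5 Q=0 B=5 P=8
Draw 3: a1=0.000, a2=0.000, a3=1.605, a4=3.968, a0=5.573; τ=−ln(0.9261)/5.573=0.014 → t=0.105; u2·a0=0.4410·5.573=2.458; a1+…+a3=1.605 < 2.458 ≤ a1+…+a4=5.573 → R4 fires; Z=7 Q=0 B=6 P=7
Draw 4: a1=0.000, a2=0.000, a3=2.247, a4=3.472, a0=5.719; τ=−ln(0.9565)/5.719=0.008 → t=0.113; u2·a0=0.4139·5.719=2.367; a1+…+a3=2.247 < 2.367 ≤ a1+…+a4=5.719 → R4 fires; Z=9 Q=0 B=7 P=6
Draw 5: a1=0.000, a2=0.000, a3=2.889, a4=2.976, a0=5.865; τ=−ln(0.0924)/5.865=0.406 → t=0.519; u2·a0=0.9447·5.865=5.541; a1+…+a3=2.889 < 5.541 ≤ a1+…+a4=5.865 → R4 fires; Z=11 Q=0 B=8 P=5
Draw 6: a1=0.000, a2=0.000, a3=3.531, a4=2.480, a0=6.011; τ=−ln(0.5019)/6.011=0.115 → t=0.634; u2·a0=0.3687·6.011=2.216; a1+a2=0.000 < 2.216 ≤ a1+…+a3=3.531 → R3 fires; Z=10 Q=0 B=9 P=5
Draw 7: a1=0.000, a2=0.000, a3=3.210, a4=2.480, a0=5.690; τ=−ln(0.1832)/5.690=0.298 → t=0.932; u2·a0=0.5682·5.690=3.233; a1+…+a3=3.210 < 3.233 ≤ a1+…+a4=5.690 → R4 fires; Z=12 Q=0 B=10 P=4
Draw 8: a1=0.000, a2=0.000, a3=3.852, a4=1.984, a0=5.836; τ=−ln(0.3338)/5.836=0.188 → t=1.120; u2·a0=0.3871·5.836=2.259; a1+a2=0.000 < 2.259 ≤ a1+…+a3=3.852 → R3 fires; Z=11 Q=0 B=11 P=4
Draw 9: a1=0.000, a2=0.000, a3=3.531, a4=1.984, a0=5.515; τ=−ln(0.6111)/5.515=0.089 → t=1.209 > T=1.18: stop.
Z first becomes ≥ 10 when it reaches 11 at the event at t=0.519.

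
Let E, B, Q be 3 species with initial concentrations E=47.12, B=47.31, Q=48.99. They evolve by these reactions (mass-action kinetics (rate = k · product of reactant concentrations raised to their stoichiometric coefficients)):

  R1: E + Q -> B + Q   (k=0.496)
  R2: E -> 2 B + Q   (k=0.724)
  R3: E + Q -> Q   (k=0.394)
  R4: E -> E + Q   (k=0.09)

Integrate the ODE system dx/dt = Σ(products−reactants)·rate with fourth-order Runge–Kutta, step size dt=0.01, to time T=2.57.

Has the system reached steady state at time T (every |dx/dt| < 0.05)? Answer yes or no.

Steady state at T: yes

RK4 with dt=0.01: 257 steps to T=2.57. Trajectory (selected grid times):
t=0.00: E=47.12 B=47.31 Q=48.99
t=0.29: E=0.00 B=74.67 Q=49.85
t=0.57: E=0.00 B=74.67 Q=49.85
t=0.86: E=0.00 B=74.67 Q=49.85
t=1.14: E=0.00 B=74.67 Q=49.85
t=1.43: E=0.00 B=74.67 Q=49.85
t=1.71: E=0.00 B=74.67 Q=49.85
t=2.00: E=0.00 B=74.67 Q=49.85
t=2.28: E=0.00 B=74.67 Q=49.85
t=2.57: E=0.00 B=74.67 Q=49.85
Rates at T: R1=0.0000, R2=0.0000, R3=0.0000, R4=0.0000
dx/dt at T (Σ net stoichiometry × rate): E=-0.0000, B=+0.0000, Q=+0.0000
Largest |dx/dt| is |-0.0000| (E) < 0.05 → steady.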